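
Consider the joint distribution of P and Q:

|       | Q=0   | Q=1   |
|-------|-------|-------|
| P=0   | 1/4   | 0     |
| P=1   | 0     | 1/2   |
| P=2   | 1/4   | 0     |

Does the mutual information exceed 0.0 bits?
Marginal P(P) (row sums):
  P(P=0) = 1/4 + 0 = 1/4
  P(P=1) = 0 + 1/2 = 1/2
  P(P=2) = 1/4 + 0 = 1/4
Marginal P(Q) (column sums):
  P(Q=0) = 1/4 + 0 + 1/4 = 1/2
  P(Q=1) = 0 + 1/2 + 0 = 1/2

H(P) = -[(1/4)·log₂(1/4) + (1/2)·log₂(1/2) + (1/4)·log₂(1/4)]
  = 0.5000 + 0.5000 + 0.5000
  = 1.5000 bits
H(Q) = -[(1/2)·log₂(1/2) + (1/2)·log₂(1/2)]
  = 0.5000 + 0.5000
  = 1.0000 bits
H(P,Q) = -[(1/4)·log₂(1/4) + (1/2)·log₂(1/2) + (1/4)·log₂(1/4)]
  = 0.5000 + 0.5000 + 0.5000
  = 1.5000 bits

I(P;Q) = H(P) + H(Q) - H(P,Q)
  = 1.5000 + 1.0000 - 1.5000
  = 1.0000 bits

Yes. I(P;Q) = 1.0000 bits, which is > 0.0 bits.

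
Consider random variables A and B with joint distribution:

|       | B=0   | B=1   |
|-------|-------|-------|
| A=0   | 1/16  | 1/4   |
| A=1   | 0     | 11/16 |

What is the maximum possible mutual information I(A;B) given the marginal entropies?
The upper bound on mutual information is I(A;B) ≤ min(H(A), H(B)).

Marginal P(A) (row sums):
  P(A=0) = 1/16 + 1/4 = 5/16
  P(A=1) = 0 + 11/16 = 11/16
Marginal P(B) (column sums):
  P(B=0) = 1/16 + 0 = 1/16
  P(B=1) = 1/4 + 11/16 = 15/16

H(A) = -[(5/16)·log₂(5/16) + (11/16)·log₂(11/16)]
  = 0.5244 + 0.3716
  = 0.8960 bits
H(B) = -[(1/16)·log₂(1/16) + (15/16)·log₂(15/16)]
  = 0.2500 + 0.0873
  = 0.3373 bits

Maximum possible I(A;B) = min(0.8960, 0.3373) = 0.3373 bits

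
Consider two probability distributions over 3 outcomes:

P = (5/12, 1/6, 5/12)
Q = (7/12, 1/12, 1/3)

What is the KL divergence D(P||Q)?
D(P||Q) = Σ P(i) log₂(P(i)/Q(i))
  i=0: (5/12) × log₂((5/12)/(7/12)) = (5/12) × log₂(5/7) = -0.2023
  i=1: (1/6) × log₂((1/6)/(1/12)) = (1/6) × log₂(2) = 0.1667
  i=2: (5/12) × log₂((5/12)/(1/3)) = (5/12) × log₂(5/4) = 0.1341
D(P||Q) = -0.2023 + 0.1667 + 0.1341
  = 0.0985 bits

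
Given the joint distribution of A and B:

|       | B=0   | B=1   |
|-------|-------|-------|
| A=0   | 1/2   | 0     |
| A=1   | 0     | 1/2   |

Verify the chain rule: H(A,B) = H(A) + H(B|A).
Left side:
H(A,B) = -[(1/2)·log₂(1/2) + (1/2)·log₂(1/2)]
  = 0.5000 + 0.5000
  = 1.0000 bits

Right side:
Marginal P(A) (row sums):
  P(A=0) = 1/2 + 0 = 1/2
  P(A=1) = 0 + 1/2 = 1/2
H(A) = -[(1/2)·log₂(1/2) + (1/2)·log₂(1/2)]
  = 0.5000 + 0.5000
  = 1.0000 bits
H(B|A) = -Σ P(A,B)·log₂ P(B|A), where P(B|A) = P(A,B) / P(A)
  (cells with P(A,B) = 0 contribute 0)
  (A=0,B=0): P(B|A) = (1/2)/(1/2) = 1;  -(1/2)·log₂(1) = 0.0000
  (A=1,B=1): P(B|A) = (1/2)/(1/2) = 1;  -(1/2)·log₂(1) = 0.0000
H(B|A) = 0.0000 + 0.0000
  = 0.0000 bits
H(A) + H(B|A) = 1.0000 + 0.0000 = 1.0000 bits

Both sides equal 1.0000 bits, so the chain rule holds ✓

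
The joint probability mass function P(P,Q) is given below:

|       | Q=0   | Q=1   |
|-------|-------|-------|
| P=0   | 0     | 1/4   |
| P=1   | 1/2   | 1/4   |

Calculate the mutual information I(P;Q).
Marginal P(P) (row sums):
  P(P=0) = 0 + 1/4 = 1/4
  P(P=1) = 1/2 + 1/4 = 3/4
Marginal P(Q) (column sums):
  P(Q=0) = 0 + 1/2 = 1/2
  P(Q=1) = 1/4 + 1/4 = 1/2

H(P) = -[(1/4)·log₂(1/4) + (3/4)·log₂(3/4)]
  = 0.5000 + 0.3113
  = 0.8113 bits
H(Q) = -[(1/2)·log₂(1/2) + (1/2)·log₂(1/2)]
  = 0.5000 + 0.5000
  = 1.0000 bits
H(P,Q) = -[(1/4)·log₂(1/4) + (1/2)·log₂(1/2) + (1/4)·log₂(1/4)]
  = 0.5000 + 0.5000 + 0.5000
  = 1.5000 bits

I(P;Q) = H(P) + H(Q) - H(P,Q)
  = 0.8113 + 1.0000 - 1.5000
  = 0.3113 bits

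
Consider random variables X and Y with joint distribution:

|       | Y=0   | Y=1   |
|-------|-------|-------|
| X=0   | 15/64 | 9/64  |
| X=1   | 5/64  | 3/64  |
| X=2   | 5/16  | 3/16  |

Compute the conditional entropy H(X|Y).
Marginal P(Y) (column sums):
  P(Y=0) = 15/64 + 5/64 + 5/16 = 5/8
  P(Y=1) = 9/64 + 3/64 + 3/16 = 3/8

H(X|Y) = -Σ P(X,Y)·log₂ P(X|Y), where P(X|Y) = P(X,Y) / P(Y)
  (X=0,Y=0): P(X|Y) = (15/64)/(5/8) = 3/8;  -(15/64)·log₂(3/8) = 0.3316
  (X=0,Y=1): P(X|Y) = (9/64)/(3/8) = 3/8;  -(9/64)·log₂(3/8) = 0.1990
  (X=1,Y=0): P(X|Y) = (5/64)/(5/8) = 1/8;  -(5/64)·log₂(1/8) = 0.2344
  (X=1,Y=1): P(X|Y) = (3/64)/(3/8) = 1/8;  -(3/64)·log₂(1/8) = 0.1406
  (X=2,Y=0): P(X|Y) = (5/16)/(5/8) = 1/2;  -(5/16)·log₂(1/2) = 0.3125
  (X=2,Y=1): P(X|Y) = (3/16)/(3/8) = 1/2;  -(3/16)·log₂(1/2) = 0.1875
H(X|Y) = 0.3316 + 0.1990 + 0.2344 + 0.1406 + 0.3125 + 0.1875
  = 1.4056 bits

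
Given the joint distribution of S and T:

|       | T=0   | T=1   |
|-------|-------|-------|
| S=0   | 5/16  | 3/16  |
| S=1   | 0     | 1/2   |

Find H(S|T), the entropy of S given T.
Marginal P(T) (column sums):
  P(T=0) = 5/16 + 0 = 5/16
  P(T=1) = 3/16 + 1/2 = 11/16

H(S|T) = -Σ P(S,T)·log₂ P(S|T), where P(S|T) = P(S,T) / P(T)
  (cells with P(S,T) = 0 contribute 0)
  (S=0,T=0): P(S|T) = (5/16)/(5/16) = 1;  -(5/16)·log₂(1) = 0.0000
  (S=0,T=1): P(S|T) = (3/16)/(11/16) = 3/11;  -(3/16)·log₂(3/11) = 0.3515
  (S=1,T=1): P(S|T) = (1/2)/(11/16) = 8/11;  -(1/2)·log₂(8/11) = 0.2297
H(S|T) = 0.0000 + 0.3515 + 0.2297
  = 0.5812 bits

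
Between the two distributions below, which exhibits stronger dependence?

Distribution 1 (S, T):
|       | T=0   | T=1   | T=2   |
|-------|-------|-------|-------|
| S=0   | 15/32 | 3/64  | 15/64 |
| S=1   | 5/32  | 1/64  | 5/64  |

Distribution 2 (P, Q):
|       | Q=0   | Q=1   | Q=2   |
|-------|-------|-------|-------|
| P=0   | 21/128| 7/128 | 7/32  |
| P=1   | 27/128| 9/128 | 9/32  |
Distribution 1 (S, T):
Marginal P(S) (row sums):
  P(S=0) = 15/32 + 3/64 + 15/64 = 3/4
  P(S=1) = 5/32 + 1/64 + 5/64 = 1/4
Marginal P(T) (column sums):
  P(T=0) = 15/32 + 5/32 = 5/8
  P(T=1) = 3/64 + 1/64 = 1/16
  P(T=2) = 15/64 + 5/64 = 5/16

H(S) = -[(3/4)·log₂(3/4) + (1/4)·log₂(1/4)]
  = 0.3113 + 0.5000
  = 0.8113 bits
H(T) = -[(5/8)·log₂(5/8) + (1/16)·log₂(1/16) + (5/16)·log₂(5/16)]
  = 0.4238 + 0.2500 + 0.5244
  = 1.1982 bits
H(S,T) = -[(15/32)·log₂(15/32) + (3/64)·log₂(3/64) + (15/64)·log₂(15/64) + (5/32)·log₂(5/32) + (1/64)·log₂(1/64) + (5/64)·log₂(5/64)]
  = 0.5124 + 0.2070 + 0.4906 + 0.4184 + 0.0938 + 0.2873
  = 2.0095 bits

I(S;T) = H(S) + H(T) - H(S,T)
  = 0.8113 + 1.1982 - 2.0095
  = 0.0000 bits

Distribution 2 (P, Q):
Marginal P(P) (row sums):
  P(P=0) = 21/128 + 7/128 + 7/32 = 7/16
  P(P=1) = 27/128 + 9/128 + 9/32 = 9/16
Marginal P(Q) (column sums):
  P(Q=0) = 21/128 + 27/128 = 3/8
  P(Q=1) = 7/128 + 9/128 = 1/8
  P(Q=2) = 7/32 + 9/32 = 1/2

H(P) = -[(7/16)·log₂(7/16) + (9/16)·log₂(9/16)]
  = 0.5218 + 0.4669
  = 0.9887 bits
H(Q) = -[(3/8)·log₂(3/8) + (1/8)·log₂(1/8) + (1/2)·log₂(1/2)]
  = 0.5306 + 0.3750 + 0.5000
  = 1.4056 bits
H(P,Q) = -[(21/128)·log₂(21/128) + (7/128)·log₂(7/128) + (7/32)·log₂(7/32) + (27/128)·log₂(27/128) + (9/128)·log₂(9/128) + (9/32)·log₂(9/32)]
  = 0.4278 + 0.2293 + 0.4796 + 0.4736 + 0.2693 + 0.5147
  = 2.3943 bits

I(P;Q) = H(P) + H(Q) - H(P,Q)
  = 0.9887 + 1.4056 - 2.3943
  = 0.0000 bits

Both joint tables factor as the product of their marginals, so I(S;T) = I(P;Q) = 0 bits: neither is larger (both pairs are independent).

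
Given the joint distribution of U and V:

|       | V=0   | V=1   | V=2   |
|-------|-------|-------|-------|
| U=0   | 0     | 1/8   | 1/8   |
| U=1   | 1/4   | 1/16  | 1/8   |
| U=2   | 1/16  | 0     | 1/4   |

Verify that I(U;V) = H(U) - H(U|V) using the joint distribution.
Left side, from I(U;V) = H(U) + H(V) - H(U,V):
Marginal P(U) (row sums):
  P(U=0) = 0 + 1/8 + 1/8 = 1/4
  P(U=1) = 1/4 + 1/16 + 1/8 = 7/16
  P(U=2) = 1/16 + 0 + 1/4 = 5/16
Marginal P(V) (column sums):
  P(V=0) = 0 + 1/4 + 1/16 = 5/16
  P(V=1) = 1/8 + 1/16 + 0 = 3/16
  P(V=2) = 1/8 + 1/8 + 1/4 = 1/2

H(U) = -[(1/4)·log₂(1/4) + (7/16)·log₂(7/16) + (5/16)·log₂(5/16)]
  = 0.5000 + 0.5218 + 0.5244
  = 1.5462 bits
H(V) = -[(5/16)·log₂(5/16) + (3/16)·log₂(3/16) + (1/2)·log₂(1/2)]
  = 0.5244 + 0.4528 + 0.5000
  = 1.4772 bits
H(U,V) = -[(1/8)·log₂(1/8) + (1/8)·log₂(1/8) + (1/4)·log₂(1/4) + (1/16)·log₂(1/16) + (1/8)·log₂(1/8) + (1/16)·log₂(1/16) + (1/4)·log₂(1/4)]
  = 0.3750 + 0.3750 + 0.5000 + 0.2500 + 0.3750 + 0.2500 + 0.5000
  = 2.6250 bits

I(U;V) = H(U) + H(V) - H(U,V)
  = 1.5462 + 1.4772 - 2.6250
  = 0.3984 bits

Right side, with H(U|V) computed directly from the conditional probabilities:
H(U|V) = -Σ P(U,V)·log₂ P(U|V), where P(U|V) = P(U,V) / P(V)
  (cells with P(U,V) = 0 contribute 0)
  (U=0,V=1): P(U|V) = (1/8)/(3/16) = 2/3;  -(1/8)·log₂(2/3) = 0.0731
  (U=0,V=2): P(U|V) = (1/8)/(1/2) = 1/4;  -(1/8)·log₂(1/4) = 0.2500
  (U=1,V=0): P(U|V) = (1/4)/(5/16) = 4/5;  -(1/4)·log₂(4/5) = 0.0805
  (U=1,V=1): P(U|V) = (1/16)/(3/16) = 1/3;  -(1/16)·log₂(1/3) = 0.0991
  (U=1,V=2): P(U|V) = (1/8)/(1/2) = 1/4;  -(1/8)·log₂(1/4) = 0.2500
  (U=2,V=0): P(U|V) = (1/16)/(5/16) = 1/5;  -(1/16)·log₂(1/5) = 0.1451
  (U=2,V=2): P(U|V) = (1/4)/(1/2) = 1/2;  -(1/4)·log₂(1/2) = 0.2500
H(U|V) = 0.0731 + 0.2500 + 0.0805 + 0.0991 + 0.2500 + 0.1451 + 0.2500
  = 1.1478 bits
H(U) - H(U|V) = 1.5462 - 1.1478 = 0.3984 bits

Both sides equal 0.3984 bits, so I(U;V) = H(U) - H(U|V) ✓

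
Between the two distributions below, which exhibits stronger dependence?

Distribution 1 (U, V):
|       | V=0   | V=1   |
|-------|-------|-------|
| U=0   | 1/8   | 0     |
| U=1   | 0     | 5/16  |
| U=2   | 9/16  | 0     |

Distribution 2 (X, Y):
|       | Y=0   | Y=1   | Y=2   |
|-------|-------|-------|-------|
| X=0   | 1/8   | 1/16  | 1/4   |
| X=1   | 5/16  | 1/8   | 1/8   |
Distribution 1 (U, V):
Marginal P(U) (row sums):
  P(U=0) = 1/8 + 0 = 1/8
  P(U=1) = 0 + 5/16 = 5/16
  P(U=2) = 9/16 + 0 = 9/16
Marginal P(V) (column sums):
  P(V=0) = 1/8 + 0 + 9/16 = 11/16
  P(V=1) = 0 + 5/16 + 0 = 5/16

H(U) = -[(1/8)·log₂(1/8) + (5/16)·log₂(5/16) + (9/16)·log₂(9/16)]
  = 0.3750 + 0.5244 + 0.4669
  = 1.3663 bits
H(V) = -[(11/16)·log₂(11/16) + (5/16)·log₂(5/16)]
  = 0.3716 + 0.5244
  = 0.8960 bits
H(U,V) = -[(1/8)·log₂(1/8) + (5/16)·log₂(5/16) + (9/16)·log₂(9/16)]
  = 0.3750 + 0.5244 + 0.4669
  = 1.3663 bits

I(U;V) = H(U) + H(V) - H(U,V)
  = 1.3663 + 0.8960 - 1.3663
  = 0.8960 bits

Distribution 2 (X, Y):
Marginal P(X) (row sums):
  P(X=0) = 1/8 + 1/16 + 1/4 = 7/16
  P(X=1) = 5/16 + 1/8 + 1/8 = 9/16
Marginal P(Y) (column sums):
  P(Y=0) = 1/8 + 5/16 = 7/16
  P(Y=1) = 1/16 + 1/8 = 3/16
  P(Y=2) = 1/4 + 1/8 = 3/8

H(X) = -[(7/16)·log₂(7/16) + (9/16)·log₂(9/16)]
  = 0.5218 + 0.4669
  = 0.9887 bits
H(Y) = -[(7/16)·log₂(7/16) + (3/16)·log₂(3/16) + (3/8)·log₂(3/8)]
  = 0.5218 + 0.4528 + 0.5306
  = 1.5052 bits
H(X,Y) = -[(1/8)·log₂(1/8) + (1/16)·log₂(1/16) + (1/4)·log₂(1/4) + (5/16)·log₂(5/16) + (1/8)·log₂(1/8) + (1/8)·log₂(1/8)]
  = 0.3750 + 0.2500 + 0.5000 + 0.5244 + 0.3750 + 0.3750
  = 2.3994 bits

I(X;Y) = H(X) + H(Y) - H(X,Y)
  = 0.9887 + 1.5052 - 2.3994
  = 0.0945 bits

I(U;V) = 0.8960 bits > I(X;Y) = 0.0945 bits, so (U, V) has the higher mutual information (stronger dependence).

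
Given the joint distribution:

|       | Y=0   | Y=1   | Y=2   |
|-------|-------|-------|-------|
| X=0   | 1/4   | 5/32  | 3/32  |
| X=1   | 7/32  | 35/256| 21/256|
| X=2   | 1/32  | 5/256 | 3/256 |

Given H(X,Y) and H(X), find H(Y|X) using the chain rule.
From the chain rule: H(X,Y) = H(X) + H(Y|X)
Therefore: H(Y|X) = H(X,Y) - H(X)

H(X,Y) = -[(1/4)·log₂(1/4) + (5/32)·log₂(5/32) + (3/32)·log₂(3/32) + (7/32)·log₂(7/32) + (35/256)·log₂(35/256) + (21/256)·log₂(21/256) + (1/32)·log₂(1/32) + (5/256)·log₂(5/256) + (3/256)·log₂(3/256)]
  = 0.5000 + 0.4184 + 0.3202 + 0.4796 + 0.3925 + 0.2959 + 0.1563 + 0.1109 + 0.0752
  = 2.7490 bits
Marginal P(X) (row sums):
  P(X=0) = 1/4 + 5/32 + 3/32 = 1/2
  P(X=1) = 7/32 + 35/256 + 21/256 = 7/16
  P(X=2) = 1/32 + 5/256 + 3/256 = 1/16
H(X) = -[(1/2)·log₂(1/2) + (7/16)·log₂(7/16) + (1/16)·log₂(1/16)]
  = 0.5000 + 0.5218 + 0.2500
  = 1.2718 bits

H(Y|X) = 2.7490 - 1.2718 = 1.4772 bits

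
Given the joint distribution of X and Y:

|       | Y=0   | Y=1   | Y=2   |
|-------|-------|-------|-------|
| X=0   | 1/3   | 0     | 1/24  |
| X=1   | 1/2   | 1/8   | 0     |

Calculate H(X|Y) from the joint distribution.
Marginal P(Y) (column sums):
  P(Y=0) = 1/3 + 1/2 = 5/6
  P(Y=1) = 0 + 1/8 = 1/8
  P(Y=2) = 1/24 + 0 = 1/24

H(X|Y) = -Σ P(X,Y)·log₂ P(X|Y), where P(X|Y) = P(X,Y) / P(Y)
  (cells with P(X,Y) = 0 contribute 0)
  (X=0,Y=0): P(X|Y) = (1/3)/(5/6) = 2/5;  -(1/3)·log₂(2/5) = 0.4406
  (X=0,Y=2): P(X|Y) = (1/24)/(1/24) = 1;  -(1/24)·log₂(1) = 0.0000
  (X=1,Y=0): P(X|Y) = (1/2)/(5/6) = 3/5;  -(1/2)·log₂(3/5) = 0.3685
  (X=1,Y=1): P(X|Y) = (1/8)/(1/8) = 1;  -(1/8)·log₂(1) = 0.0000
H(X|Y) = 0.4406 + 0.0000 + 0.3685 + 0.0000
  = 0.8091 bits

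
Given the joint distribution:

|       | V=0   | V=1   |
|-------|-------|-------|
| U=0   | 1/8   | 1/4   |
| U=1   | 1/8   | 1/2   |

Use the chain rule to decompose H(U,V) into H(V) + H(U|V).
By the chain rule: H(U,V) = H(V) + H(U|V)

Marginal P(V) (column sums):
  P(V=0) = 1/8 + 1/8 = 1/4
  P(V=1) = 1/4 + 1/2 = 3/4
H(V) = -[(1/4)·log₂(1/4) + (3/4)·log₂(3/4)]
  = 0.5000 + 0.3113
  = 0.8113 bits
H(U|V) = -Σ P(U,V)·log₂ P(U|V), where P(U|V) = P(U,V) / P(V)
  (U=0,V=0): P(U|V) = (1/8)/(1/4) = 1/2;  -(1/8)·log₂(1/2) = 0.1250
  (U=0,V=1): P(U|V) = (1/4)/(3/4) = 1/3;  -(1/4)·log₂(1/3) = 0.3962
  (U=1,V=0): P(U|V) = (1/8)/(1/4) = 1/2;  -(1/8)·log₂(1/2) = 0.1250
  (U=1,V=1): P(U|V) = (1/2)/(3/4) = 2/3;  -(1/2)·log₂(2/3) = 0.2925
H(U|V) = 0.1250 + 0.3962 + 0.1250 + 0.2925
  = 0.9387 bits

H(U,V) = H(V) + H(U|V) = 0.8113 + 0.9387 = 1.7500 bits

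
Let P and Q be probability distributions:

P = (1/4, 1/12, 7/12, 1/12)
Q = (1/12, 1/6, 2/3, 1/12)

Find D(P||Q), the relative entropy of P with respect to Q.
D(P||Q) = Σ P(i) log₂(P(i)/Q(i))
  i=0: (1/4) × log₂((1/4)/(1/12)) = (1/4) × log₂(3) = 0.3962
  i=1: (1/12) × log₂((1/12)/(1/6)) = (1/12) × log₂(1/2) = -0.0833
  i=2: (7/12) × log₂((7/12)/(2/3)) = (7/12) × log₂(7/8) = -0.1124
  i=3: (1/12) × log₂((1/12)/(1/12)) = (1/12) × log₂(1) = 0.0000
D(P||Q) = 0.3962 - 0.0833 - 0.1124 + 0.0000
  = 0.2005 bits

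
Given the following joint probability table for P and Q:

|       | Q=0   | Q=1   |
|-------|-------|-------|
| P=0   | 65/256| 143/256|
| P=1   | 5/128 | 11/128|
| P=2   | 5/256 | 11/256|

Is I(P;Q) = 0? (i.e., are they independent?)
Marginal P(P) (row sums):
  P(P=0) = 65/256 + 143/256 = 13/16
  P(P=1) = 5/128 + 11/128 = 1/8
  P(P=2) = 5/256 + 11/256 = 1/16
Marginal P(Q) (column sums):
  P(Q=0) = 65/256 + 5/128 + 5/256 = 5/16
  P(Q=1) = 143/256 + 11/128 + 11/256 = 11/16

P and Q are independent iff P(P=i,Q=j) = P(P=i)·P(Q=j) for every cell.
  P(P=0)·P(Q=0) = 13/16 × 5/16 = 65/256 = P(P=0,Q=0) ✓
  P(P=0)·P(Q=1) = 13/16 × 11/16 = 143/256 = P(P=0,Q=1) ✓
  P(P=1)·P(Q=0) = 1/8 × 5/16 = 5/128 = P(P=1,Q=0) ✓
  P(P=1)·P(Q=1) = 1/8 × 11/16 = 11/128 = P(P=1,Q=1) ✓
  P(P=2)·P(Q=0) = 1/16 × 5/16 = 5/256 = P(P=2,Q=0) ✓
  P(P=2)·P(Q=1) = 1/16 × 11/16 = 11/256 = P(P=2,Q=1) ✓

Yes, P and Q are independent: every cell factors, so I(P;Q) = 0 bits.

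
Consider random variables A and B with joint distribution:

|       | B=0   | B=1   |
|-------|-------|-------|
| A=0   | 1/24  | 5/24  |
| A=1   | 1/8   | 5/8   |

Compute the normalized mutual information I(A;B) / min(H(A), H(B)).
Marginal P(A) (row sums):
  P(A=0) = 1/24 + 5/24 = 1/4
  P(A=1) = 1/8 + 5/8 = 3/4
Marginal P(B) (column sums):
  P(B=0) = 1/24 + 1/8 = 1/6
  P(B=1) = 5/24 + 5/8 = 5/6

H(A) = -[(1/4)·log₂(1/4) + (3/4)·log₂(3/4)]
  = 0.5000 + 0.3113
  = 0.8113 bits
H(B) = -[(1/6)·log₂(1/6) + (5/6)·log₂(5/6)]
  = 0.4308 + 0.2192
  = 0.6500 bits
H(A,B) = -[(1/24)·log₂(1/24) + (5/24)·log₂(5/24) + (1/8)·log₂(1/8) + (5/8)·log₂(5/8)]
  = 0.1910 + 0.4715 + 0.3750 + 0.4238
  = 1.4613 bits

I(A;B) = H(A) + H(B) - H(A,B)
  = 0.8113 + 0.6500 - 1.4613
  = 0.0000 bits

min(H(A), H(B)) = min(0.8113, 0.6500) = 0.6500 bits
Normalized MI = 0.0000 / 0.6500 = 0.0000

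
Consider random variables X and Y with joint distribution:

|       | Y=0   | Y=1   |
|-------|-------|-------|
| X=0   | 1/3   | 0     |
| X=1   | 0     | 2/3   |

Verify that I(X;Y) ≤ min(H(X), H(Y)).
Marginal P(X) (row sums):
  P(X=0) = 1/3 + 0 = 1/3
  P(X=1) = 0 + 2/3 = 2/3
Marginal P(Y) (column sums):
  P(Y=0) = 1/3 + 0 = 1/3
  P(Y=1) = 0 + 2/3 = 2/3

H(X) = -[(1/3)·log₂(1/3) + (2/3)·log₂(2/3)]
  = 0.5283 + 0.3900
  = 0.9183 bits
H(Y) = -[(1/3)·log₂(1/3) + (2/3)·log₂(2/3)]
  = 0.5283 + 0.3900
  = 0.9183 bits
H(X,Y) = -[(1/3)·log₂(1/3) + (2/3)·log₂(2/3)]
  = 0.5283 + 0.3900
  = 0.9183 bits

I(X;Y) = H(X) + H(Y) - H(X,Y)
  = 0.9183 + 0.9183 - 0.9183
  = 0.9183 bits

min(H(X), H(Y)) = min(0.9183, 0.9183) = 0.9183 bits
Since 0.9183 ≤ 0.9183, the bound is satisfied ✓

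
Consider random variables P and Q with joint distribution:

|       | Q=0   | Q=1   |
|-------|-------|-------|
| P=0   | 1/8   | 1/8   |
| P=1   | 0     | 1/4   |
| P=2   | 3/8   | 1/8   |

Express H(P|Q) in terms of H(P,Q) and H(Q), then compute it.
H(P|Q) = H(P,Q) - H(Q)

Marginal P(Q) (column sums):
  P(Q=0) = 1/8 + 0 + 3/8 = 1/2
  P(Q=1) = 1/8 + 1/4 + 1/8 = 1/2

H(P,Q) = -[(1/8)·log₂(1/8) + (1/8)·log₂(1/8) + (1/4)·log₂(1/4) + (3/8)·log₂(3/8) + (1/8)·log₂(1/8)]
  = 0.3750 + 0.3750 + 0.5000 + 0.5306 + 0.3750
  = 2.1556 bits
H(Q) = -[(1/2)·log₂(1/2) + (1/2)·log₂(1/2)]
  = 0.5000 + 0.5000
  = 1.0000 bits

H(P|Q) = 2.1556 - 1.0000 = 1.1556 bits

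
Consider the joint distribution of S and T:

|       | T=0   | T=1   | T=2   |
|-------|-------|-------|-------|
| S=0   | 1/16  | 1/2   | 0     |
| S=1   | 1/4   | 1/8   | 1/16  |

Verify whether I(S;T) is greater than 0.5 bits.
Marginal P(S) (row sums):
  P(S=0) = 1/16 + 1/2 + 0 = 9/16
  P(S=1) = 1/4 + 1/8 + 1/16 = 7/16
Marginal P(T) (column sums):
  P(T=0) = 1/16 + 1/4 = 5/16
  P(T=1) = 1/2 + 1/8 = 5/8
  P(T=2) = 0 + 1/16 = 1/16

H(S) = -[(9/16)·log₂(9/16) + (7/16)·log₂(7/16)]
  = 0.4669 + 0.5218
  = 0.9887 bits
H(T) = -[(5/16)·log₂(5/16) + (5/8)·log₂(5/8) + (1/16)·log₂(1/16)]
  = 0.5244 + 0.4238 + 0.2500
  = 1.1982 bits
H(S,T) = -[(1/16)·log₂(1/16) + (1/2)·log₂(1/2) + (1/4)·log₂(1/4) + (1/8)·log₂(1/8) + (1/16)·log₂(1/16)]
  = 0.2500 + 0.5000 + 0.5000 + 0.3750 + 0.2500
  = 1.8750 bits

I(S;T) = H(S) + H(T) - H(S,T)
  = 0.9887 + 1.1982 - 1.8750
  = 0.3119 bits

No. I(S;T) = 0.3119 bits, which is ≤ 0.5 bits.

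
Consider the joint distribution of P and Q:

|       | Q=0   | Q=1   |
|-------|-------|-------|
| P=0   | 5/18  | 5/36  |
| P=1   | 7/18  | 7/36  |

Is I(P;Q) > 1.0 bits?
Marginal P(P) (row sums):
  P(P=0) = 5/18 + 5/36 = 5/12
  P(P=1) = 7/18 + 7/36 = 7/12
Marginal P(Q) (column sums):
  P(Q=0) = 5/18 + 7/18 = 2/3
  P(Q=1) = 5/36 + 7/36 = 1/3

H(P) = -[(5/12)·log₂(5/12) + (7/12)·log₂(7/12)]
  = 0.5263 + 0.4536
  = 0.9799 bits
H(Q) = -[(2/3)·log₂(2/3) + (1/3)·log₂(1/3)]
  = 0.3900 + 0.5283
  = 0.9183 bits
H(P,Q) = -[(5/18)·log₂(5/18) + (5/36)·log₂(5/36) + (7/18)·log₂(7/18) + (7/36)·log₂(7/36)]
  = 0.5133 + 0.3956 + 0.5299 + 0.4594
  = 1.8982 bits

I(P;Q) = H(P) + H(Q) - H(P,Q)
  = 0.9799 + 0.9183 - 1.8982
  = 0.0000 bits

No. I(P;Q) = 0.0000 bits, which is ≤ 1.0 bits.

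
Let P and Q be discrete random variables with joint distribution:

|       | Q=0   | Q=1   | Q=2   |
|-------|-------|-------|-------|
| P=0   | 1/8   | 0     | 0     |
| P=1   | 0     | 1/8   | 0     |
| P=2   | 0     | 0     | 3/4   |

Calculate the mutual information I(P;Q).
Marginal P(P) (row sums):
  P(P=0) = 1/8 + 0 + 0 = 1/8
  P(P=1) = 0 + 1/8 + 0 = 1/8
  P(P=2) = 0 + 0 + 3/4 = 3/4
Marginal P(Q) (column sums):
  P(Q=0) = 1/8 + 0 + 0 = 1/8
  P(Q=1) = 0 + 1/8 + 0 = 1/8
  P(Q=2) = 0 + 0 + 3/4 = 3/4

H(P) = -[(1/8)·log₂(1/8) + (1/8)·log₂(1/8) + (3/4)·log₂(3/4)]
  = 0.3750 + 0.3750 + 0.3113
  = 1.0613 bits
H(Q) = -[(1/8)·log₂(1/8) + (1/8)·log₂(1/8) + (3/4)·log₂(3/4)]
  = 0.3750 + 0.3750 + 0.3113
  = 1.0613 bits
H(P,Q) = -[(1/8)·log₂(1/8) + (1/8)·log₂(1/8) + (3/4)·log₂(3/4)]
  = 0.3750 + 0.3750 + 0.3113
  = 1.0613 bits

I(P;Q) = H(P) + H(Q) - H(P,Q)
  = 1.0613 + 1.0613 - 1.0613
  = 1.0613 bits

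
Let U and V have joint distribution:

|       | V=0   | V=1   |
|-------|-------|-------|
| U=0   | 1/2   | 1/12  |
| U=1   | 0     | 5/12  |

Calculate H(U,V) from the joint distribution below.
H(U,V) = -Σ P(U,V) log₂ P(U,V), summed over the non-zero cells:
H(U,V) = -[(1/2)·log₂(1/2) + (1/12)·log₂(1/12) + (5/12)·log₂(5/12)]
  = 0.5000 + 0.2987 + 0.5263
  = 1.3250 bits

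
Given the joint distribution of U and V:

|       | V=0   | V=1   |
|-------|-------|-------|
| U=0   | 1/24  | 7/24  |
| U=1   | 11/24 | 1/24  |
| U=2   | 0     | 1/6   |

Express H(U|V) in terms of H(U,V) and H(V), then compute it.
H(U|V) = H(U,V) - H(V)

Marginal P(V) (column sums):
  P(V=0) = 1/24 + 11/24 + 0 = 1/2
  P(V=1) = 7/24 + 1/24 + 1/6 = 1/2

H(U,V) = -[(1/24)·log₂(1/24) + (7/24)·log₂(7/24) + (11/24)·log₂(11/24) + (1/24)·log₂(1/24) + (1/6)·log₂(1/6)]
  = 0.1910 + 0.5185 + 0.5159 + 0.1910 + 0.4308
  = 1.8472 bits
H(V) = -[(1/2)·log₂(1/2) + (1/2)·log₂(1/2)]
  = 0.5000 + 0.5000
  = 1.0000 bits

H(U|V) = 1.8472 - 1.0000 = 0.8472 bits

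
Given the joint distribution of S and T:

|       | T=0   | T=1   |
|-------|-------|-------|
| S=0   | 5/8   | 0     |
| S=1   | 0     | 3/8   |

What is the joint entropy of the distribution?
H(S,T) = -Σ P(S,T) log₂ P(S,T), summed over the non-zero cells:
H(S,T) = -[(5/8)·log₂(5/8) + (3/8)·log₂(3/8)]
  = 0.4238 + 0.5306
  = 0.9544 bits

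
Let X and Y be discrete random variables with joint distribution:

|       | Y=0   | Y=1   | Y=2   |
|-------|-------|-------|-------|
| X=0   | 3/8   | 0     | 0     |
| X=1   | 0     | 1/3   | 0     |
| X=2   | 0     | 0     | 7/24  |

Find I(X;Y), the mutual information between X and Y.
Marginal P(X) (row sums):
  P(X=0) = 3/8 + 0 + 0 = 3/8
  P(X=1) = 0 + 1/3 + 0 = 1/3
  P(X=2) = 0 + 0 + 7/24 = 7/24
Marginal P(Y) (column sums):
  P(Y=0) = 3/8 + 0 + 0 = 3/8
  P(Y=1) = 0 + 1/3 + 0 = 1/3
  P(Y=2) = 0 + 0 + 7/24 = 7/24

H(X) = -[(3/8)·log₂(3/8) + (1/3)·log₂(1/3) + (7/24)·log₂(7/24)]
  = 0.5306 + 0.5283 + 0.5185
  = 1.5774 bits
H(Y) = -[(3/8)·log₂(3/8) + (1/3)·log₂(1/3) + (7/24)·log₂(7/24)]
  = 0.5306 + 0.5283 + 0.5185
  = 1.5774 bits
H(X,Y) = -[(3/8)·log₂(3/8) + (1/3)·log₂(1/3) + (7/24)·log₂(7/24)]
  = 0.5306 + 0.5283 + 0.5185
  = 1.5774 bits

I(X;Y) = H(X) + H(Y) - H(X,Y)
  = 1.5774 + 1.5774 - 1.5774
  = 1.5774 bits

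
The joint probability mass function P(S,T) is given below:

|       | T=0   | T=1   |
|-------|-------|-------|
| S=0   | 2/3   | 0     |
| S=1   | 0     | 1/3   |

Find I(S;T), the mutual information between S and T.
Marginal P(S) (row sums):
  P(S=0) = 2/3 + 0 = 2/3
  P(S=1) = 0 + 1/3 = 1/3
Marginal P(T) (column sums):
  P(T=0) = 2/3 + 0 = 2/3
  P(T=1) = 0 + 1/3 = 1/3

H(S) = -[(2/3)·log₂(2/3) + (1/3)·log₂(1/3)]
  = 0.3900 + 0.5283
  = 0.9183 bits
H(T) = -[(2/3)·log₂(2/3) + (1/3)·log₂(1/3)]
  = 0.3900 + 0.5283
  = 0.9183 bits
H(S,T) = -[(2/3)·log₂(2/3) + (1/3)·log₂(1/3)]
  = 0.3900 + 0.5283
  = 0.9183 bits

I(S;T) = H(S) + H(T) - H(S,T)
  = 0.9183 + 0.9183 - 0.9183
  = 0.9183 bits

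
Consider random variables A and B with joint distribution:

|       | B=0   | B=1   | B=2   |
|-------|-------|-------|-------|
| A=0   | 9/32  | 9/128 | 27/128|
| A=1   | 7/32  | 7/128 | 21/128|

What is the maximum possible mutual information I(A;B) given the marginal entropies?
The upper bound on mutual information is I(A;B) ≤ min(H(A), H(B)).

Marginal P(A) (row sums):
  P(A=0) = 9/32 + 9/128 + 27/128 = 9/16
  P(A=1) = 7/32 + 7/128 + 21/128 = 7/16
Marginal P(B) (column sums):
  P(B=0) = 9/32 + 7/32 = 1/2
  P(B=1) = 9/128 + 7/128 = 1/8
  P(B=2) = 27/128 + 21/128 = 3/8

H(A) = -[(9/16)·log₂(9/16) + (7/16)·log₂(7/16)]
  = 0.4669 + 0.5218
  = 0.9887 bits
H(B) = -[(1/2)·log₂(1/2) + (1/8)·log₂(1/8) + (3/8)·log₂(3/8)]
  = 0.5000 + 0.3750 + 0.5306
  = 1.4056 bits

Maximum possible I(A;B) = min(0.9887, 1.4056) = 0.9887 bits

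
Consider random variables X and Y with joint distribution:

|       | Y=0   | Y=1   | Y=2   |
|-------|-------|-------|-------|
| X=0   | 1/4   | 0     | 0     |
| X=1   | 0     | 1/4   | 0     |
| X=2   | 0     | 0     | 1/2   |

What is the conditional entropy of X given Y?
Marginal P(Y) (column sums):
  P(Y=0) = 1/4 + 0 + 0 = 1/4
  P(Y=1) = 0 + 1/4 + 0 = 1/4
  P(Y=2) = 0 + 0 + 1/2 = 1/2

H(X|Y) = -Σ P(X,Y)·log₂ P(X|Y), where P(X|Y) = P(X,Y) / P(Y)
  (cells with P(X,Y) = 0 contribute 0)
  (X=0,Y=0): P(X|Y) = (1/4)/(1/4) = 1;  -(1/4)·log₂(1) = 0.0000
  (X=1,Y=1): P(X|Y) = (1/4)/(1/4) = 1;  -(1/4)·log₂(1) = 0.0000
  (X=2,Y=2): P(X|Y) = (1/2)/(1/2) = 1;  -(1/2)·log₂(1) = 0.0000
H(X|Y) = 0.0000 + 0.0000 + 0.0000
  = 0.0000 bits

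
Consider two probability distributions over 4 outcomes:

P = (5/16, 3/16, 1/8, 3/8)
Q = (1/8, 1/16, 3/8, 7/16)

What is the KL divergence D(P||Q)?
D(P||Q) = Σ P(i) log₂(P(i)/Q(i))
  i=0: (5/16) × log₂((5/16)/(1/8)) = (5/16) × log₂(5/2) = 0.4131
  i=1: (3/16) × log₂((3/16)/(1/16)) = (3/16) × log₂(3) = 0.2972
  i=2: (1/8) × log₂((1/8)/(3/8)) = (1/8) × log₂(1/3) = -0.1981
  i=3: (3/8) × log₂((3/8)/(7/16)) = (3/8) × log₂(6/7) = -0.0834
D(P||Q) = 0.4131 + 0.2972 - 0.1981 - 0.0834
  = 0.4288 bits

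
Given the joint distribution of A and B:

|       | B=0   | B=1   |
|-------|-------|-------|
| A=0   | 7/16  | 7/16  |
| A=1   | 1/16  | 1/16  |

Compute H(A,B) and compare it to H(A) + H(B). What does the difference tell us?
Marginal P(A) (row sums):
  P(A=0) = 7/16 + 7/16 = 7/8
  P(A=1) = 1/16 + 1/16 = 1/8
Marginal P(B) (column sums):
  P(B=0) = 7/16 + 1/16 = 1/2
  P(B=1) = 7/16 + 1/16 = 1/2

H(A,B) = -[(7/16)·log₂(7/16) + (7/16)·log₂(7/16) + (1/16)·log₂(1/16) + (1/16)·log₂(1/16)]
  = 0.5218 + 0.5218 + 0.2500 + 0.2500
  = 1.5436 bits
H(A) = -[(7/8)·log₂(7/8) + (1/8)·log₂(1/8)]
  = 0.1686 + 0.3750
  = 0.5436 bits
H(B) = -[(1/2)·log₂(1/2) + (1/2)·log₂(1/2)]
  = 0.5000 + 0.5000
  = 1.0000 bits

H(A) + H(B) = 0.5436 + 1.0000 = 1.5436 bits
Difference: H(A) + H(B) - H(A,B) = 1.5436 - 1.5436 = 0.0000 bits = I(A;B)

The difference is the mutual information; it is 0 here, so A and B are independent (the joint entropy equals the sum of the marginal entropies).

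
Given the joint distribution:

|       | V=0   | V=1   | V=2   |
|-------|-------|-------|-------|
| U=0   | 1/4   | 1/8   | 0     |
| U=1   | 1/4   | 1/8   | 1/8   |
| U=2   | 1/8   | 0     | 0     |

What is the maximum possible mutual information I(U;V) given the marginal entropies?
The upper bound on mutual information is I(U;V) ≤ min(H(U), H(V)).

Marginal P(U) (row sums):
  P(U=0) = 1/4 + 1/8 + 0 = 3/8
  P(U=1) = 1/4 + 1/8 + 1/8 = 1/2
  P(U=2) = 1/8 + 0 + 0 = 1/8
Marginal P(V) (column sums):
  P(V=0) = 1/4 + 1/4 + 1/8 = 5/8
  P(V=1) = 1/8 + 1/8 + 0 = 1/4
  P(V=2) = 0 + 1/8 + 0 = 1/8

H(U) = -[(3/8)·log₂(3/8) + (1/2)·log₂(1/2) + (1/8)·log₂(1/8)]
  = 0.5306 + 0.5000 + 0.3750
  = 1.4056 bits
H(V) = -[(5/8)·log₂(5/8) + (1/4)·log₂(1/4) + (1/8)·log₂(1/8)]
  = 0.4238 + 0.5000 + 0.3750
  = 1.2988 bits

Maximum possible I(U;V) = min(1.4056, 1.2988) = 1.2988 bits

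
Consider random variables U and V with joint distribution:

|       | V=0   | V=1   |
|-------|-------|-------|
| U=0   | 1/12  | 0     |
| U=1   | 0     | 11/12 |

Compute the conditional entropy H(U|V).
Marginal P(V) (column sums):
  P(V=0) = 1/12 + 0 = 1/12
  P(V=1) = 0 + 11/12 = 11/12

H(U|V) = -Σ P(U,V)·log₂ P(U|V), where P(U|V) = P(U,V) / P(V)
  (cells with P(U,V) = 0 contribute 0)
  (U=0,V=0): P(U|V) = (1/12)/(1/12) = 1;  -(1/12)·log₂(1) = 0.0000
  (U=1,V=1): P(U|V) = (11/12)/(11/12) = 1;  -(11/12)·log₂(1) = 0.0000
H(U|V) = 0.0000 + 0.0000
  = 0.0000 bits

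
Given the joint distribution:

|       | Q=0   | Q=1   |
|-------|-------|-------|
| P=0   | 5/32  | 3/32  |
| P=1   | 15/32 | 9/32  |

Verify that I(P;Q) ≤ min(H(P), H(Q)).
Marginal P(P) (row sums):
  P(P=0) = 5/32 + 3/32 = 1/4
  P(P=1) = 15/32 + 9/32 = 3/4
Marginal P(Q) (column sums):
  P(Q=0) = 5/32 + 15/32 = 5/8
  P(Q=1) = 3/32 + 9/32 = 3/8

H(P) = -[(1/4)·log₂(1/4) + (3/4)·log₂(3/4)]
  = 0.5000 + 0.3113
  = 0.8113 bits
H(Q) = -[(5/8)·log₂(5/8) + (3/8)·log₂(3/8)]
  = 0.4238 + 0.5306
  = 0.9544 bits
H(P,Q) = -[(5/32)·log₂(5/32) + (3/32)·log₂(3/32) + (15/32)·log₂(15/32) + (9/32)·log₂(9/32)]
  = 0.4184 + 0.3202 + 0.5124 + 0.5147
  = 1.7657 bits

I(P;Q) = H(P) + H(Q) - H(P,Q)
  = 0.8113 + 0.9544 - 1.7657
  = 0.0000 bits

min(H(P), H(Q)) = min(0.8113, 0.9544) = 0.8113 bits
Since 0.0000 ≤ 0.8113, the bound is satisfied ✓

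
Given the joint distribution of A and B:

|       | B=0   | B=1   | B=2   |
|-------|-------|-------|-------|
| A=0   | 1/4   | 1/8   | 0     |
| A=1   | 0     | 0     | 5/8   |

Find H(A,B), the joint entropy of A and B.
H(A,B) = -Σ P(A,B) log₂ P(A,B), summed over the non-zero cells:
H(A,B) = -[(1/4)·log₂(1/4) + (1/8)·log₂(1/8) + (5/8)·log₂(5/8)]
  = 0.5000 + 0.3750 + 0.4238
  = 1.2988 bits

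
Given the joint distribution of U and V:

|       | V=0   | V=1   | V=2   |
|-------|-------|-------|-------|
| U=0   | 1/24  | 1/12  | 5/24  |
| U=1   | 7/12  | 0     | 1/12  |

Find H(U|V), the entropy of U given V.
Marginal P(V) (column sums):
  P(V=0) = 1/24 + 7/12 = 5/8
  P(V=1) = 1/12 + 0 = 1/12
  P(V=2) = 5/24 + 1/12 = 7/24

H(U|V) = -Σ P(U,V)·log₂ P(U|V), where P(U|V) = P(U,V) / P(V)
  (cells with P(U,V) = 0 contribute 0)
  (U=0,V=0): P(U|V) = (1/24)/(5/8) = 1/15;  -(1/24)·log₂(1/15) = 0.1628
  (U=0,V=1): P(U|V) = (1/12)/(1/12) = 1;  -(1/12)·log₂(1) = 0.0000
  (U=0,V=2): P(U|V) = (5/24)/(7/24) = 5/7;  -(5/24)·log₂(5/7) = 0.1011
  (U=1,V=0): P(U|V) = (7/12)/(5/8) = 14/15;  -(7/12)·log₂(14/15) = 0.0581
  (U=1,V=2): P(U|V) = (1/12)/(7/24) = 2/7;  -(1/12)·log₂(2/7) = 0.1506
H(U|V) = 0.1628 + 0.0000 + 0.1011 + 0.0581 + 0.1506
  = 0.4726 bits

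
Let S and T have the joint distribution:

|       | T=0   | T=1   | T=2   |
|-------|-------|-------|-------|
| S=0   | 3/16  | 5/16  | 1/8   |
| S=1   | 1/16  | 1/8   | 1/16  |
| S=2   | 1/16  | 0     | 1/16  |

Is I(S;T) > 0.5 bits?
Marginal P(S) (row sums):
  P(S=0) = 3/16 + 5/16 + 1/8 = 5/8
  P(S=1) = 1/16 + 1/8 + 1/16 = 1/4
  P(S=2) = 1/16 + 0 + 1/16 = 1/8
Marginal P(T) (column sums):
  P(T=0) = 3/16 + 1/16 + 1/16 = 5/16
  P(T=1) = 5/16 + 1/8 + 0 = 7/16
  P(T=2) = 1/8 + 1/16 + 1/16 = 1/4

H(S) = -[(5/8)·log₂(5/8) + (1/4)·log₂(1/4) + (1/8)·log₂(1/8)]
  = 0.4238 + 0.5000 + 0.3750
  = 1.2988 bits
H(T) = -[(5/16)·log₂(5/16) + (7/16)·log₂(7/16) + (1/4)·log₂(1/4)]
  = 0.5244 + 0.5218 + 0.5000
  = 1.5462 bits
H(S,T) = -[(3/16)·log₂(3/16) + (5/16)·log₂(5/16) + (1/8)·log₂(1/8) + (1/16)·log₂(1/16) + (1/8)·log₂(1/8) + (1/16)·log₂(1/16) + (1/16)·log₂(1/16) + (1/16)·log₂(1/16)]
  = 0.4528 + 0.5244 + 0.3750 + 0.2500 + 0.3750 + 0.2500 + 0.2500 + 0.2500
  = 2.7272 bits

I(S;T) = H(S) + H(T) - H(S,T)
  = 1.2988 + 1.5462 - 2.7272
  = 0.1178 bits

No. I(S;T) = 0.1178 bits, which is ≤ 0.5 bits.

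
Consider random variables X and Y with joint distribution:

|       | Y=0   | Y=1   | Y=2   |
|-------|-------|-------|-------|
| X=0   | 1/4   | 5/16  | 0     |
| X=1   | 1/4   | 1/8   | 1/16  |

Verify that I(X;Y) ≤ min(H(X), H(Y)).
Marginal P(X) (row sums):
  P(X=0) = 1/4 + 5/16 + 0 = 9/16
  P(X=1) = 1/4 + 1/8 + 1/16 = 7/16
Marginal P(Y) (column sums):
  P(Y=0) = 1/4 + 1/4 = 1/2
  P(Y=1) = 5/16 + 1/8 = 7/16
  P(Y=2) = 0 + 1/16 = 1/16

H(X) = -[(9/16)·log₂(9/16) + (7/16)·log₂(7/16)]
  = 0.4669 + 0.5218
  = 0.9887 bits
H(Y) = -[(1/2)·log₂(1/2) + (7/16)·log₂(7/16) + (1/16)·log₂(1/16)]
  = 0.5000 + 0.5218 + 0.2500
  = 1.2718 bits
H(X,Y) = -[(1/4)·log₂(1/4) + (5/16)·log₂(5/16) + (1/4)·log₂(1/4) + (1/8)·log₂(1/8) + (1/16)·log₂(1/16)]
  = 0.5000 + 0.5244 + 0.5000 + 0.3750 + 0.2500
  = 2.1494 bits

I(X;Y) = H(X) + H(Y) - H(X,Y)
  = 0.9887 + 1.2718 - 2.1494
  = 0.1111 bits

min(H(X), H(Y)) = min(0.9887, 1.2718) = 0.9887 bits
Since 0.1111 ≤ 0.9887, the bound is satisfied ✓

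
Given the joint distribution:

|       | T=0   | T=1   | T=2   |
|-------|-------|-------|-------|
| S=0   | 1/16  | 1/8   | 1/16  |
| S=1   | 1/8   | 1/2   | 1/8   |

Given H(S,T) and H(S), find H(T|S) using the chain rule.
From the chain rule: H(S,T) = H(S) + H(T|S)
Therefore: H(T|S) = H(S,T) - H(S)

H(S,T) = -[(1/16)·log₂(1/16) + (1/8)·log₂(1/8) + (1/16)·log₂(1/16) + (1/8)·log₂(1/8) + (1/2)·log₂(1/2) + (1/8)·log₂(1/8)]
  = 0.2500 + 0.3750 + 0.2500 + 0.3750 + 0.5000 + 0.3750
  = 2.1250 bits
Marginal P(S) (row sums):
  P(S=0) = 1/16 + 1/8 + 1/16 = 1/4
  P(S=1) = 1/8 + 1/2 + 1/8 = 3/4
H(S) = -[(1/4)·log₂(1/4) + (3/4)·log₂(3/4)]
  = 0.5000 + 0.3113
  = 0.8113 bits

H(T|S) = 2.1250 - 0.8113 = 1.3137 bits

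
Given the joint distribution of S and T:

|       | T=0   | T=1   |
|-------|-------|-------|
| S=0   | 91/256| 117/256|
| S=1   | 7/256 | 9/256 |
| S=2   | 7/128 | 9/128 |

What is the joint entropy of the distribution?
H(S,T) = -Σ P(S,T) log₂ P(S,T), summed over the non-zero cells:
H(S,T) = -[(91/256)·log₂(91/256) + (117/256)·log₂(117/256) + (7/256)·log₂(7/256) + (9/256)·log₂(9/256) + (7/128)·log₂(7/128) + (9/128)·log₂(9/128)]
  = 0.5304 + 0.5163 + 0.1420 + 0.1698 + 0.2293 + 0.2693
  = 1.8571 bits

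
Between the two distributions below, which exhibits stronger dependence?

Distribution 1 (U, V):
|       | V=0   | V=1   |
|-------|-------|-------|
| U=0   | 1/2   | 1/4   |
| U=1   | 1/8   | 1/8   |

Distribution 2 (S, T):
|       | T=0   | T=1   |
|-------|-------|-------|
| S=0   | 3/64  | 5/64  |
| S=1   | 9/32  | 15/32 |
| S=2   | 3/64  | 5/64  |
Distribution 1 (U, V):
Marginal P(U) (row sums):
  P(U=0) = 1/2 + 1/4 = 3/4
  P(U=1) = 1/8 + 1/8 = 1/4
Marginal P(V) (column sums):
  P(V=0) = 1/2 + 1/8 = 5/8
  P(V=1) = 1/4 + 1/8 = 3/8

H(U) = -[(3/4)·log₂(3/4) + (1/4)·log₂(1/4)]
  = 0.3113 + 0.5000
  = 0.8113 bits
H(V) = -[(5/8)·log₂(5/8) + (3/8)·log₂(3/8)]
  = 0.4238 + 0.5306
  = 0.9544 bits
H(U,V) = -[(1/2)·log₂(1/2) + (1/4)·log₂(1/4) + (1/8)·log₂(1/8) + (1/8)·log₂(1/8)]
  = 0.5000 + 0.5000 + 0.3750 + 0.3750
  = 1.7500 bits

I(U;V) = H(U) + H(V) - H(U,V)
  = 0.8113 + 0.9544 - 1.7500
  = 0.0157 bits

Distribution 2 (S, T):
Marginal P(S) (row sums):
  P(S=0) = 3/64 + 5/64 = 1/8
  P(S=1) = 9/32 + 15/32 = 3/4
  P(S=2) = 3/64 + 5/64 = 1/8
Marginal P(T) (column sums):
  P(T=0) = 3/64 + 9/32 + 3/64 = 3/8
  P(T=1) = 5/64 + 15/32 + 5/64 = 5/8

H(S) = -[(1/8)·log₂(1/8) + (3/4)·log₂(3/4) + (1/8)·log₂(1/8)]
  = 0.3750 + 0.3113 + 0.3750
  = 1.0613 bits
H(T) = -[(3/8)·log₂(3/8) + (5/8)·log₂(5/8)]
  = 0.5306 + 0.4238
  = 0.9544 bits
H(S,T) = -[(3/64)·log₂(3/64) + (5/64)·log₂(5/64) + (9/32)·log₂(9/32) + (15/32)·log₂(15/32) + (3/64)·log₂(3/64) + (5/64)·log₂(5/64)]
  = 0.2070 + 0.2873 + 0.5147 + 0.5124 + 0.2070 + 0.2873
  = 2.0157 bits

I(S;T) = H(S) + H(T) - H(S,T)
  = 1.0613 + 0.9544 - 2.0157
  = 0.0000 bits

I(U;V) = 0.0157 bits > I(S;T) = 0.0000 bits, so (U, V) has the higher mutual information (stronger dependence).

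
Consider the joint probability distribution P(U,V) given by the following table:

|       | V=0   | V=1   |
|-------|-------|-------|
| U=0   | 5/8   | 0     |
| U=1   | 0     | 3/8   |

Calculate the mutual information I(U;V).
Marginal P(U) (row sums):
  P(U=0) = 5/8 + 0 = 5/8
  P(U=1) = 0 + 3/8 = 3/8
Marginal P(V) (column sums):
  P(V=0) = 5/8 + 0 = 5/8
  P(V=1) = 0 + 3/8 = 3/8

H(U) = -[(5/8)·log₂(5/8) + (3/8)·log₂(3/8)]
  = 0.4238 + 0.5306
  = 0.9544 bits
H(V) = -[(5/8)·log₂(5/8) + (3/8)·log₂(3/8)]
  = 0.4238 + 0.5306
  = 0.9544 bits
H(U,V) = -[(5/8)·log₂(5/8) + (3/8)·log₂(3/8)]
  = 0.4238 + 0.5306
  = 0.9544 bits

I(U;V) = H(U) + H(V) - H(U,V)
  = 0.9544 + 0.9544 - 0.9544
  = 0.9544 bits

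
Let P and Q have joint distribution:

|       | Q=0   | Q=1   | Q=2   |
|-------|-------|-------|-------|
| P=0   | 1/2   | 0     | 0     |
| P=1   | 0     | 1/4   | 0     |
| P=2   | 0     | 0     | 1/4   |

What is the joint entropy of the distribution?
H(P,Q) = -Σ P(P,Q) log₂ P(P,Q), summed over the non-zero cells:
H(P,Q) = -[(1/2)·log₂(1/2) + (1/4)·log₂(1/4) + (1/4)·log₂(1/4)]
  = 0.5000 + 0.5000 + 0.5000
  = 1.5000 bits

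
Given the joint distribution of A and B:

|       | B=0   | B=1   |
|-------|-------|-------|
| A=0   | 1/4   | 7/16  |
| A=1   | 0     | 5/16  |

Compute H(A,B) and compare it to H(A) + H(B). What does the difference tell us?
Marginal P(A) (row sums):
  P(A=0) = 1/4 + 7/16 = 11/16
  P(A=1) = 0 + 5/16 = 5/16
Marginal P(B) (column sums):
  P(B=0) = 1/4 + 0 = 1/4
  P(B=1) = 7/16 + 5/16 = 3/4

H(A,B) = -[(1/4)·log₂(1/4) + (7/16)·log₂(7/16) + (5/16)·log₂(5/16)]
  = 0.5000 + 0.5218 + 0.5244
  = 1.5462 bits
H(A) = -[(11/16)·log₂(11/16) + (5/16)·log₂(5/16)]
  = 0.3716 + 0.5244
  = 0.8960 bits
H(B) = -[(1/4)·log₂(1/4) + (3/4)·log₂(3/4)]
  = 0.5000 + 0.3113
  = 0.8113 bits

H(A) + H(B) = 0.8960 + 0.8113 = 1.7073 bits
Difference: H(A) + H(B) - H(A,B) = 1.7073 - 1.5462 = 0.1611 bits = I(A;B)

The difference is the mutual information; it is positive here, so A and B are dependent (knowing one reduces uncertainty about the other by 0.1611 bits).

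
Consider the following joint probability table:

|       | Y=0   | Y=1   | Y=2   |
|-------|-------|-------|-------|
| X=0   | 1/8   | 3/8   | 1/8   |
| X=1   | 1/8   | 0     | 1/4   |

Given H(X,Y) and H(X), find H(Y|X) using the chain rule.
From the chain rule: H(X,Y) = H(X) + H(Y|X)
Therefore: H(Y|X) = H(X,Y) - H(X)

H(X,Y) = -[(1/8)·log₂(1/8) + (3/8)·log₂(3/8) + (1/8)·log₂(1/8) + (1/8)·log₂(1/8) + (1/4)·log₂(1/4)]
  = 0.3750 + 0.5306 + 0.3750 + 0.3750 + 0.5000
  = 2.1556 bits
Marginal P(X) (row sums):
  P(X=0) = 1/8 + 3/8 + 1/8 = 5/8
  P(X=1) = 1/8 + 0 + 1/4 = 3/8
H(X) = -[(5/8)·log₂(5/8) + (3/8)·log₂(3/8)]
  = 0.4238 + 0.5306
  = 0.9544 bits

H(Y|X) = 2.1556 - 0.9544 = 1.2012 bits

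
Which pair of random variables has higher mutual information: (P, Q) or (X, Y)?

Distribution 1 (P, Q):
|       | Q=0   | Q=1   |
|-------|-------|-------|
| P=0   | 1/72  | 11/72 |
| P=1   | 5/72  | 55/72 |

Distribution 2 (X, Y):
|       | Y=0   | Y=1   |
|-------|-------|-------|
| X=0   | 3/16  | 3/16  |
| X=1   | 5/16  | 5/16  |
Distribution 1 (P, Q):
Marginal P(P) (row sums):
  P(P=0) = 1/72 + 11/72 = 1/6
  P(P=1) = 5/72 + 55/72 = 5/6
Marginal P(Q) (column sums):
  P(Q=0) = 1/72 + 5/72 = 1/12
  P(Q=1) = 11/72 + 55/72 = 11/12

H(P) = -[(1/6)·log₂(1/6) + (5/6)·log₂(5/6)]
  = 0.4308 + 0.2192
  = 0.6500 bits
H(Q) = -[(1/12)·log₂(1/12) + (11/12)·log₂(11/12)]
  = 0.2987 + 0.1151
  = 0.4138 bits
H(P,Q) = -[(1/72)·log₂(1/72) + (11/72)·log₂(11/72) + (5/72)·log₂(5/72) + (55/72)·log₂(55/72)]
  = 0.0857 + 0.4141 + 0.2672 + 0.2968
  = 1.0638 bits

I(P;Q) = H(P) + H(Q) - H(P,Q)
  = 0.6500 + 0.4138 - 1.0638
  = 0.0000 bits

Distribution 2 (X, Y):
Marginal P(X) (row sums):
  P(X=0) = 3/16 + 3/16 = 3/8
  P(X=1) = 5/16 + 5/16 = 5/8
Marginal P(Y) (column sums):
  P(Y=0) = 3/16 + 5/16 = 1/2
  P(Y=1) = 3/16 + 5/16 = 1/2

H(X) = -[(3/8)·log₂(3/8) + (5/8)·log₂(5/8)]
  = 0.5306 + 0.4238
  = 0.9544 bits
H(Y) = -[(1/2)·log₂(1/2) + (1/2)·log₂(1/2)]
  = 0.5000 + 0.5000
  = 1.0000 bits
H(X,Y) = -[(3/16)·log₂(3/16) + (3/16)·log₂(3/16) + (5/16)·log₂(5/16) + (5/16)·log₂(5/16)]
  = 0.4528 + 0.4528 + 0.5244 + 0.5244
  = 1.9544 bits

I(X;Y) = H(X) + H(Y) - H(X,Y)
  = 0.9544 + 1.0000 - 1.9544
  = 0.0000 bits

Both joint tables factor as the product of their marginals, so I(P;Q) = I(X;Y) = 0 bits: neither is larger (both pairs are independent).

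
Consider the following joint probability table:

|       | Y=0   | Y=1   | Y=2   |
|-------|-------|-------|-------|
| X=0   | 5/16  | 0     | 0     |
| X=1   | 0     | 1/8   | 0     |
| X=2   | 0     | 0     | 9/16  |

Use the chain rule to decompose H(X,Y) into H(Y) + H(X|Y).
By the chain rule: H(X,Y) = H(Y) + H(X|Y)

Marginal P(Y) (column sums):
  P(Y=0) = 5/16 + 0 + 0 = 5/16
  P(Y=1) = 0 + 1/8 + 0 = 1/8
  P(Y=2) = 0 + 0 + 9/16 = 9/16
H(Y) = -[(5/16)·log₂(5/16) + (1/8)·log₂(1/8) + (9/16)·log₂(9/16)]
  = 0.5244 + 0.3750 + 0.4669
  = 1.3663 bits
H(X|Y) = -Σ P(X,Y)·log₂ P(X|Y), where P(X|Y) = P(X,Y) / P(Y)
  (cells with P(X,Y) = 0 contribute 0)
  (X=0,Y=0): P(X|Y) = (5/16)/(5/16) = 1;  -(5/16)·log₂(1) = 0.0000
  (X=1,Y=1): P(X|Y) = (1/8)/(1/8) = 1;  -(1/8)·log₂(1) = 0.0000
  (X=2,Y=2): P(X|Y) = (9/16)/(9/16) = 1;  -(9/16)·log₂(1) = 0.0000
H(X|Y) = 0.0000 + 0.0000 + 0.0000
  = 0.0000 bits

H(X,Y) = H(Y) + H(X|Y) = 1.3663 + 0.0000 = 1.3663 bits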